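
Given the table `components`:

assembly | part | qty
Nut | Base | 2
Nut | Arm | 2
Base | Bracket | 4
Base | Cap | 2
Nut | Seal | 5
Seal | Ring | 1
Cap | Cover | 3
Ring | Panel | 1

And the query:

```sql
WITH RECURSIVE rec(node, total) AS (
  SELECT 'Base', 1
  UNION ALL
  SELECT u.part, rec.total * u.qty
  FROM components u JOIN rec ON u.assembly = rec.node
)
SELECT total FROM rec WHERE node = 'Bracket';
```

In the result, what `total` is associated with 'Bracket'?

4

Base: (Base, total=1).
Iteration 1: components of {Base} -> Bracket = 1*4 = 4, Cap = 1*2 = 2.
Iteration 2: components of {Bracket,Cap} -> Cover = 2*3 = 6.
Iteration 3: no further components; recursion stops.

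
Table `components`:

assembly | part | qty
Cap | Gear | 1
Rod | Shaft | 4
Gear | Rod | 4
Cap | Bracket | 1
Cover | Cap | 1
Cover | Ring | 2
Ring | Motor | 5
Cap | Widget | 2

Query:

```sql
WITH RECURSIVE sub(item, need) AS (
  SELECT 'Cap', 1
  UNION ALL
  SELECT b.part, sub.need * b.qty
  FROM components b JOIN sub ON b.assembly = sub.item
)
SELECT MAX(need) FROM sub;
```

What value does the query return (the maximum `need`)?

16

Base: (Cap, need=1).
Iteration 1: components of {Cap} -> Bracket = 1*1 = 1, Gear = 1*1 = 1, Widget = 1*2 = 2.
Iteration 2: components of {Bracket,Gear,Widget} -> Rod = 1*4 = 4.
Iteration 3: components of {Rod} -> Shaft = 4*4 = 16.
Iteration 4: no further components; recursion stops.
need values: 1, 1, 1, 2, 4, 16; the maximum is 16.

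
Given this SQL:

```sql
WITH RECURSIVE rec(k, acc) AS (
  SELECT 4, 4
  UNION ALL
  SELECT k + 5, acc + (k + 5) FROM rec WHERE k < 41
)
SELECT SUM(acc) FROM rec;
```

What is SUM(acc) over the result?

780

Base: k=4, acc=4.
Iteration 1: 4 < 41 holds -> k = 4 + 5 = 9, acc = 4 + 9 = 13.
Iteration 2: 9 < 41 holds -> k = 9 + 5 = 14, acc = 13 + 14 = 27.
Iteration 3: 14 < 41 holds -> k = 14 + 5 = 19, acc = 27 + 19 = 46.
Iteration 4: 19 < 41 holds -> k = 19 + 5 = 24, acc = 46 + 24 = 70.
Iteration 5: 24 < 41 holds -> k = 24 + 5 = 29, acc = 70 + 29 = 99.
Iteration 6: 29 < 41 holds -> k = 29 + 5 = 34, acc = 99 + 34 = 133.
Iteration 7: 34 < 41 holds -> k = 34 + 5 = 39, acc = 133 + 39 = 172.
Iteration 8: 39 < 41 holds -> k = 39 + 5 = 44, acc = 172 + 44 = 216.
Iteration 9: 44 < 41 fails; recursion stops.
SUM(acc) = 4 + 13 + 27 + 46 + 70 + 99 + 133 + 172 + 216 = 780.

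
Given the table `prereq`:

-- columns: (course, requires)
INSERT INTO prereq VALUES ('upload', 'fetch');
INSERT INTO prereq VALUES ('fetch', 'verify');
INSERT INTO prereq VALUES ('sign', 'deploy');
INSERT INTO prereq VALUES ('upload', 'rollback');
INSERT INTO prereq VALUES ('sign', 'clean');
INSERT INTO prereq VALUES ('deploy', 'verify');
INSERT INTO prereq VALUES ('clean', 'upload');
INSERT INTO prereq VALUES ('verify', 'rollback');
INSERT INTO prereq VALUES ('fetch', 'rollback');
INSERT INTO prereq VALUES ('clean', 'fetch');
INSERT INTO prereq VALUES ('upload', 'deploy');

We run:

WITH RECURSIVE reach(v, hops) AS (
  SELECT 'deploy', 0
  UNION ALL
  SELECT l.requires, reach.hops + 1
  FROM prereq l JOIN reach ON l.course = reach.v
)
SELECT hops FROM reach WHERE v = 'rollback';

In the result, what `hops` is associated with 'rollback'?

Base: (deploy, hops=0).
Iteration 1: edges from {deploy} -> (verify, hops=1).
Iteration 2: edges from {verify} -> (rollback, hops=2).
Iteration 3: no outgoing edges from {rollback}; recursion stops.

2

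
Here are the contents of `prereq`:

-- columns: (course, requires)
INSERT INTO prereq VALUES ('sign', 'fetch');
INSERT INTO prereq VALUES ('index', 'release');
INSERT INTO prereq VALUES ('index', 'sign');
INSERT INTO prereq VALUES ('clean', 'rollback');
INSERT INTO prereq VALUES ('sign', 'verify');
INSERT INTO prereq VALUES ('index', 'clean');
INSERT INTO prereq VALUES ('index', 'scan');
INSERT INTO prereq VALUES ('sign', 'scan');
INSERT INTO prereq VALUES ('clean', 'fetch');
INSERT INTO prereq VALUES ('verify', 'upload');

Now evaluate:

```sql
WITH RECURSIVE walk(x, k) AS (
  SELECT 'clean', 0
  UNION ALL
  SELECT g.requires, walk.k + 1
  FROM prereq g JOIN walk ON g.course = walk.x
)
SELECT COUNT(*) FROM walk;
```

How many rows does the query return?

Base: (clean, k=0).
Iteration 1: edges from {clean} -> (fetch, k=1), (rollback, k=1).
Iteration 2: no outgoing edges from {fetch,rollback}; recursion stops.
Total rows emitted: 3.

3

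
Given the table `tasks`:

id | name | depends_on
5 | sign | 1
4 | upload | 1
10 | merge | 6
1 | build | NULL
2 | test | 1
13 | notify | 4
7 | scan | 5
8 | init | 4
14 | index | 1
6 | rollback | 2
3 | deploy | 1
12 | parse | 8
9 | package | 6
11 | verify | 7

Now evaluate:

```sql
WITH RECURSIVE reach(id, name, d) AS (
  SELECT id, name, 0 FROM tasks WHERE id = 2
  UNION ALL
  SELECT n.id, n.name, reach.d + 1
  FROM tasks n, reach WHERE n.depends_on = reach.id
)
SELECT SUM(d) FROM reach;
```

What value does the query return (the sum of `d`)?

Base: id=2 (test) at d 0.
Iteration 1: rows with depends_on in {2} -> rollback (id 6, d 1).
Iteration 2: rows with depends_on in {6} -> package (id 9, d 2), merge (id 10, d 2).
Iteration 3: no rows with depends_on in {9,10}; recursion stops.
SUM(d) = 0 + 1 + 2 + 2 = 5.

5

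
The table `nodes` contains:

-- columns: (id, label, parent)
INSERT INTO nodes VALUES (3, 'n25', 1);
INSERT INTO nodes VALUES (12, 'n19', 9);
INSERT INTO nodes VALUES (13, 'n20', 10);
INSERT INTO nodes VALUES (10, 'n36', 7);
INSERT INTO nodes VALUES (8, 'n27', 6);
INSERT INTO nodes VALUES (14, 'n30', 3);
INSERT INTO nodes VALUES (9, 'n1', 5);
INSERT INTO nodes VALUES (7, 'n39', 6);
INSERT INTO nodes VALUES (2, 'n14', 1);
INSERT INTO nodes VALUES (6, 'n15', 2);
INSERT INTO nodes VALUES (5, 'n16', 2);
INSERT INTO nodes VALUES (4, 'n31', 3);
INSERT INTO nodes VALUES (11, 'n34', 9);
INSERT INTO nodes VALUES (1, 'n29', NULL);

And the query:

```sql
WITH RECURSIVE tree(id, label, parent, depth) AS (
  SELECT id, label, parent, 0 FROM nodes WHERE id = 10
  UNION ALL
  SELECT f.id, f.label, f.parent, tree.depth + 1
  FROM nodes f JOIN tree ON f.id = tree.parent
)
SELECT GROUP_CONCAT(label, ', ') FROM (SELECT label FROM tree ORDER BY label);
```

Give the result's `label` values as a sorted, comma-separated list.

Base: id=10 (n36), parent=7, depth 0.
Iteration 1: join on id=7 -> n39 (id 7, parent=6, depth 1).
Iteration 2: join on id=6 -> n15 (id 6, parent=2, depth 2).
Iteration 3: join on id=2 -> n14 (id 2, parent=1, depth 3).
Iteration 4: join on id=1 -> n29 (id 1, parent=NULL, depth 4).
Iteration 5: parent is NULL; no match; recursion stops.

n14, n15, n29, n36, n39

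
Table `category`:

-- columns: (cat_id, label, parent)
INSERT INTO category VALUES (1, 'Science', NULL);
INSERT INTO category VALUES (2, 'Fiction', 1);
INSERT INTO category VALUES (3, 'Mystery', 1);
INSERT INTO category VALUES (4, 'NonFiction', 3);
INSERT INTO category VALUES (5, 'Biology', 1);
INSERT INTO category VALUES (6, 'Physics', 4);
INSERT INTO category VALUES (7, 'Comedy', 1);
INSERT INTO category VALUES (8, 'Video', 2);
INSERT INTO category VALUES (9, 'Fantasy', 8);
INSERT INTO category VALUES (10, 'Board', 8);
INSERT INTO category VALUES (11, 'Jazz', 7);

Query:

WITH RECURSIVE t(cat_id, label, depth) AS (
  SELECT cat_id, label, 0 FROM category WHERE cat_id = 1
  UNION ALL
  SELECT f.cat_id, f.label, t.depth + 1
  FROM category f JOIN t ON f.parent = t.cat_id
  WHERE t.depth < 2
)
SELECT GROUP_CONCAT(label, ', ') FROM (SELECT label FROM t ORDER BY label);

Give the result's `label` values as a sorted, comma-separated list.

Biology, Comedy, Fiction, Jazz, Mystery, NonFiction, Science, Video

Base: cat_id=1 (Science) at depth 0.
Iteration 1: rows with parent in {1} -> Fiction (id 2, depth 1), Mystery (id 3, depth 1), Biology (id 5, depth 1), Comedy (id 7, depth 1).
Iteration 2: rows with parent in {2,3,5,7} -> NonFiction (id 4, depth 2), Video (id 8, depth 2), Jazz (id 11, depth 2).
Iteration 3: depth < 2 fails for all current rows; recursion stops.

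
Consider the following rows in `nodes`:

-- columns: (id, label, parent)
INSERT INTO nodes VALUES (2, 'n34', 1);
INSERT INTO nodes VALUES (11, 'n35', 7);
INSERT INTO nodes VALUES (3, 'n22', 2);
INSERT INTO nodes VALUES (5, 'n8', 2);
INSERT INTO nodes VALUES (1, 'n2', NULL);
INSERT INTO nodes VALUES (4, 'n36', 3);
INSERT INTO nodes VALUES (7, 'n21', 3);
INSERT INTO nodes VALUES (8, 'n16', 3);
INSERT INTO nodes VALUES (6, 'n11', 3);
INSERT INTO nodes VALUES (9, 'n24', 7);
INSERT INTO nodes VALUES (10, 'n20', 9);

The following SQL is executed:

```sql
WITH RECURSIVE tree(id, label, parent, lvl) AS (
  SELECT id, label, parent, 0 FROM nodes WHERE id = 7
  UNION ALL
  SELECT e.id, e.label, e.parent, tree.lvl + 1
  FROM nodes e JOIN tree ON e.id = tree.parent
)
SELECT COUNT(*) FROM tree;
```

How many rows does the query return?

4

Base: id=7 (n21), parent=3, lvl 0.
Iteration 1: join on id=3 -> n22 (id 3, parent=2, lvl 1).
Iteration 2: join on id=2 -> n34 (id 2, parent=1, lvl 2).
Iteration 3: join on id=1 -> n2 (id 1, parent=NULL, lvl 3).
Iteration 4: parent is NULL; no match; recursion stops.
Total rows emitted: 4.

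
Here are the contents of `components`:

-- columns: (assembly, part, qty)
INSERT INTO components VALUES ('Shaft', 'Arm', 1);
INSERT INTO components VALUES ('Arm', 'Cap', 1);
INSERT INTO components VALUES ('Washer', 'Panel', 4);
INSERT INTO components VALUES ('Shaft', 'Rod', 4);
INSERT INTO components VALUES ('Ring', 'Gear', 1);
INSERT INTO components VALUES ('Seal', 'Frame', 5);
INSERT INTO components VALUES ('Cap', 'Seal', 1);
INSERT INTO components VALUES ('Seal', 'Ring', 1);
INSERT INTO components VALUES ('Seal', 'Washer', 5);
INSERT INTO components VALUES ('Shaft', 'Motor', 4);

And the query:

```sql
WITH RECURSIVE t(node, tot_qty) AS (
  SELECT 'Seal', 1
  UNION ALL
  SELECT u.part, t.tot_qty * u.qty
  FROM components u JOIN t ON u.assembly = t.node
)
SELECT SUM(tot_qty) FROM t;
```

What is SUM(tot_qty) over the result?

33

Base: (Seal, tot_qty=1).
Iteration 1: components of {Seal} -> Frame = 1*5 = 5, Ring = 1*1 = 1, Washer = 1*5 = 5.
Iteration 2: components of {Frame,Ring,Washer} -> Gear = 1*1 = 1, Panel = 5*4 = 20.
Iteration 3: no further components; recursion stops.
SUM(tot_qty) = 1 + 5 + 5 + 1 + 20 + 1 = 33.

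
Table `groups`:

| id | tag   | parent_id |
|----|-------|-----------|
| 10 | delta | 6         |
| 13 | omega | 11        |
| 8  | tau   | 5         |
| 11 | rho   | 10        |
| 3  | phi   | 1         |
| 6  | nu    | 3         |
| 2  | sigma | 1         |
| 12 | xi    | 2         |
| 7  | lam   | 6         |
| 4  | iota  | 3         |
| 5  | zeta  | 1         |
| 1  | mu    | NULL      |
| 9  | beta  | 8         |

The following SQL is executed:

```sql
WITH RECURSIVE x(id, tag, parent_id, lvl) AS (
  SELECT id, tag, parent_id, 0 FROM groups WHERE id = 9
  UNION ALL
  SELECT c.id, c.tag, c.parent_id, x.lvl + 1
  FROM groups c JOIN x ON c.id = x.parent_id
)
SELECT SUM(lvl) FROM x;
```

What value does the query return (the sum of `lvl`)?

6

Base: id=9 (beta), parent_id=8, lvl 0.
Iteration 1: join on id=8 -> tau (id 8, parent_id=5, lvl 1).
Iteration 2: join on id=5 -> zeta (id 5, parent_id=1, lvl 2).
Iteration 3: join on id=1 -> mu (id 1, parent_id=NULL, lvl 3).
Iteration 4: parent_id is NULL; no match; recursion stops.
SUM(lvl) = 0 + 1 + 2 + 3 = 6.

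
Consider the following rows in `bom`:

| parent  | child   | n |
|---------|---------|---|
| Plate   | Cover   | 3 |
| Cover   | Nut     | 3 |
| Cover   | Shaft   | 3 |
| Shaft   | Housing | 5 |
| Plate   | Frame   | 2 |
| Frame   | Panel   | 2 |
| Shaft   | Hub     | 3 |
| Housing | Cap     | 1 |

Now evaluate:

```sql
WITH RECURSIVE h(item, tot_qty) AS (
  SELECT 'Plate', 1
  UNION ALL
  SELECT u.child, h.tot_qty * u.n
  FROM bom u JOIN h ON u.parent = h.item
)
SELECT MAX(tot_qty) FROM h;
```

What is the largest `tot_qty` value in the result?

45

Base: (Plate, tot_qty=1).
Iteration 1: components of {Plate} -> Cover = 1*3 = 3, Frame = 1*2 = 2.
Iteration 2: components of {Cover,Frame} -> Nut = 3*3 = 9, Panel = 2*2 = 4, Shaft = 3*3 = 9.
Iteration 3: components of {Nut,Panel,Shaft} -> Housing = 9*5 = 45, Hub = 9*3 = 27.
Iteration 4: components of {Housing,Hub} -> Cap = 45*1 = 45.
Iteration 5: no further components; recursion stops.
tot_qty values: 1, 3, 2, 9, 9, 4, 45, 27, 45; the maximum is 45.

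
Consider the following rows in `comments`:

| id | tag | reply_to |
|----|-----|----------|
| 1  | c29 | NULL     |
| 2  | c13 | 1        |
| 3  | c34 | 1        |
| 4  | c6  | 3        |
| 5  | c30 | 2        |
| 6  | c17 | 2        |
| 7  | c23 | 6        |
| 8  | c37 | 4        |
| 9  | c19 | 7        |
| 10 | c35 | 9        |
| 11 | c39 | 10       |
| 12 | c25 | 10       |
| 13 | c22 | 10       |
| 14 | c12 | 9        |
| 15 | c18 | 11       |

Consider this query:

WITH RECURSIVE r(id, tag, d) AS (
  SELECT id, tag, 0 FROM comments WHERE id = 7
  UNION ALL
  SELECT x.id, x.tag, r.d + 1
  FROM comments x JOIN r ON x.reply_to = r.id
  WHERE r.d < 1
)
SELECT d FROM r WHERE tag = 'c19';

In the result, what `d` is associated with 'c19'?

1

Base: id=7 (c23) at d 0.
Iteration 1: rows with reply_to in {7} -> c19 (id 9, d 1).
Iteration 2: d < 1 fails for all current rows; recursion stops.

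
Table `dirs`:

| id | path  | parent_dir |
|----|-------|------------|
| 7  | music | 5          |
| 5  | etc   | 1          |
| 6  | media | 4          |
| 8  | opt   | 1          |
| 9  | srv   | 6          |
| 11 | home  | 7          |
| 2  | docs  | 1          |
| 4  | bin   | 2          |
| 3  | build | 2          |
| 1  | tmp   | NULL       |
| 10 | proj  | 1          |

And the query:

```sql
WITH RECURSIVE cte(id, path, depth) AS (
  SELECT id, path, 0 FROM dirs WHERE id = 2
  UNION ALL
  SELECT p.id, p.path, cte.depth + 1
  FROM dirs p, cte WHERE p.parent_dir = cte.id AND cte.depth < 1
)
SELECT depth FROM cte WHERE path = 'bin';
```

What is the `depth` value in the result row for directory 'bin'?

Base: id=2 (docs) at depth 0.
Iteration 1: rows with parent_dir in {2} -> build (id 3, depth 1), bin (id 4, depth 1).
Iteration 2: depth < 1 fails for all current rows; recursion stops.

1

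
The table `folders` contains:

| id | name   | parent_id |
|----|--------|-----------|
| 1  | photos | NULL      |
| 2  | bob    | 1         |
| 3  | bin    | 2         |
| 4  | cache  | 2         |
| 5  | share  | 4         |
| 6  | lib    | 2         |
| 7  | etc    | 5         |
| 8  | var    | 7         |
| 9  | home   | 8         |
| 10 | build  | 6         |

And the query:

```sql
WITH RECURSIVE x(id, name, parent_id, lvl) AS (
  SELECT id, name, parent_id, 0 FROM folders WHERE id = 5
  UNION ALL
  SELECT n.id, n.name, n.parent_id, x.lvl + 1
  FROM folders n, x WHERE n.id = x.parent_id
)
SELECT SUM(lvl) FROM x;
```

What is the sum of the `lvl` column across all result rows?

6

Base: id=5 (share), parent_id=4, lvl 0.
Iteration 1: join on id=4 -> cache (id 4, parent_id=2, lvl 1).
Iteration 2: join on id=2 -> bob (id 2, parent_id=1, lvl 2).
Iteration 3: join on id=1 -> photos (id 1, parent_id=NULL, lvl 3).
Iteration 4: parent_id is NULL; no match; recursion stops.
SUM(lvl) = 0 + 1 + 2 + 3 = 6.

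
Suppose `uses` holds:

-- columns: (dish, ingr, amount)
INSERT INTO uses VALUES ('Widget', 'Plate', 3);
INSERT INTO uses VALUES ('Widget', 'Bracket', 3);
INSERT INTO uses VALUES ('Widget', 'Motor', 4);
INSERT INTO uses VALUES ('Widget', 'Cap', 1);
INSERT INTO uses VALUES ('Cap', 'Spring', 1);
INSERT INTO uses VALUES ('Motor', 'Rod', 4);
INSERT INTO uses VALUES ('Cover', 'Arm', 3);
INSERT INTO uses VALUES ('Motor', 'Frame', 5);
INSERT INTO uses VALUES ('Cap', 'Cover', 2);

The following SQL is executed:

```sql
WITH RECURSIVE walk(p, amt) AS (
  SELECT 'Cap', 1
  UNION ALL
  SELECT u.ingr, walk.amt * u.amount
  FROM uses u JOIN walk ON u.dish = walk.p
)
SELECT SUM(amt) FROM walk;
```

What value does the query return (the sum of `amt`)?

10

Base: (Cap, amt=1).
Iteration 1: components of {Cap} -> Cover = 1*2 = 2, Spring = 1*1 = 1.
Iteration 2: components of {Cover,Spring} -> Arm = 2*3 = 6.
Iteration 3: no further components; recursion stops.
SUM(amt) = 1 + 2 + 1 + 6 = 10.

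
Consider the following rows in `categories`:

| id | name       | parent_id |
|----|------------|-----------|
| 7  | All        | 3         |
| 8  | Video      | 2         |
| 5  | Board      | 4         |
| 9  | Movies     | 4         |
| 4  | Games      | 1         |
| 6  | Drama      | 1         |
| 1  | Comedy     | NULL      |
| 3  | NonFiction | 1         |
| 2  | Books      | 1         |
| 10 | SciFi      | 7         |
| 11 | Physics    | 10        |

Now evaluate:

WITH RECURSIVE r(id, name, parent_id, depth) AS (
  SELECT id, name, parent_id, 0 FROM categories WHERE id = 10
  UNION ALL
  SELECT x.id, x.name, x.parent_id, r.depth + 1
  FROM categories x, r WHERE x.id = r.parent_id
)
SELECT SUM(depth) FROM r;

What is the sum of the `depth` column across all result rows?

Base: id=10 (SciFi), parent_id=7, depth 0.
Iteration 1: join on id=7 -> All (id 7, parent_id=3, depth 1).
Iteration 2: join on id=3 -> NonFiction (id 3, parent_id=1, depth 2).
Iteration 3: join on id=1 -> Comedy (id 1, parent_id=NULL, depth 3).
Iteration 4: parent_id is NULL; no match; recursion stops.
SUM(depth) = 0 + 1 + 2 + 3 = 6.

6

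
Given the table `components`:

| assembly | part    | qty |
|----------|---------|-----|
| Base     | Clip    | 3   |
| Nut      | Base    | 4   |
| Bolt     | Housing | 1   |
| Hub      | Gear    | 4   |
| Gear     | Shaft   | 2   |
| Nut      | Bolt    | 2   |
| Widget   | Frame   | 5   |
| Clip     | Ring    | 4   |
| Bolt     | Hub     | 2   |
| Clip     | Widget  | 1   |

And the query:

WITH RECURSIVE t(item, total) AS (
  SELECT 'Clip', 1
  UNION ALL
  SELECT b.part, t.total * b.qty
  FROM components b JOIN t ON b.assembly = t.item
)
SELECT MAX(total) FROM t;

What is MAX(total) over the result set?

Base: (Clip, total=1).
Iteration 1: components of {Clip} -> Ring = 1*4 = 4, Widget = 1*1 = 1.
Iteration 2: components of {Ring,Widget} -> Frame = 1*5 = 5.
Iteration 3: no further components; recursion stops.
total values: 1, 4, 1, 5; the maximum is 5.

5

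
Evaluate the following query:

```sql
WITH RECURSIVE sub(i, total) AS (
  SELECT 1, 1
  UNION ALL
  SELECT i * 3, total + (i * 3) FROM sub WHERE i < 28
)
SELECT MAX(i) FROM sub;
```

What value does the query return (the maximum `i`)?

Base: i=1, total=1.
Iteration 1: 1 < 28 holds -> i = 1 * 3 = 3, total = 1 + 3 = 4.
Iteration 2: 3 < 28 holds -> i = 3 * 3 = 9, total = 4 + 9 = 13.
Iteration 3: 9 < 28 holds -> i = 9 * 3 = 27, total = 13 + 27 = 40.
Iteration 4: 27 < 28 holds -> i = 27 * 3 = 81, total = 40 + 81 = 121.
Iteration 5: 81 < 28 fails; recursion stops.
i values: 1, 3, 9, 27, 81; the maximum is 81.

81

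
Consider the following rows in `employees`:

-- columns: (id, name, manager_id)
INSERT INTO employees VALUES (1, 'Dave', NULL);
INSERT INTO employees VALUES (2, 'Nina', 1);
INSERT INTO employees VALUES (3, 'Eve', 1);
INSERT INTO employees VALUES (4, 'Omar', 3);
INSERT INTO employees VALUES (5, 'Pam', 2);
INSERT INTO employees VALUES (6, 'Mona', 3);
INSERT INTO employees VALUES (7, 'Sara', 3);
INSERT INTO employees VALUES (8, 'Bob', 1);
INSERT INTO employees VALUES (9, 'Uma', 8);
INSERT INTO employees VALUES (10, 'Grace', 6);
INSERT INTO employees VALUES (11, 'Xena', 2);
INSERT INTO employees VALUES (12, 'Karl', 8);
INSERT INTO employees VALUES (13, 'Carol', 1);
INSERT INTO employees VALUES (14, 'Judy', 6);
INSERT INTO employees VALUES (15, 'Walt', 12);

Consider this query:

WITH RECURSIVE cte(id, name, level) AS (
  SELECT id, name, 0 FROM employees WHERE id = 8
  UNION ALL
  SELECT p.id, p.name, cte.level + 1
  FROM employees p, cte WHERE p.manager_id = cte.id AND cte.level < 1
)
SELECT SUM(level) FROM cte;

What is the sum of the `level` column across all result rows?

Base: id=8 (Bob) at level 0.
Iteration 1: rows with manager_id in {8} -> Uma (id 9, level 1), Karl (id 12, level 1).
Iteration 2: level < 1 fails for all current rows; recursion stops.
SUM(level) = 0 + 1 + 1 = 2.

2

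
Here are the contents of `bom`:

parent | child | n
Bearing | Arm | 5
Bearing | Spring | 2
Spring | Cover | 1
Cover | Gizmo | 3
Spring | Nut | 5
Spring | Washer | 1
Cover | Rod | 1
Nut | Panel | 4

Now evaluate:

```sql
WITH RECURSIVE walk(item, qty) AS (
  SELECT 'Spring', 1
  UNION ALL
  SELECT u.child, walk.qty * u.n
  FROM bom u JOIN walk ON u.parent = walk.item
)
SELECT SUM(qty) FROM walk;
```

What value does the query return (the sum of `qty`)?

32

Base: (Spring, qty=1).
Iteration 1: components of {Spring} -> Cover = 1*1 = 1, Nut = 1*5 = 5, Washer = 1*1 = 1.
Iteration 2: components of {Cover,Nut,Washer} -> Gizmo = 1*3 = 3, Panel = 5*4 = 20, Rod = 1*1 = 1.
Iteration 3: no further components; recursion stops.
SUM(qty) = 1 + 1 + 5 + 1 + 3 + 1 + 20 = 32.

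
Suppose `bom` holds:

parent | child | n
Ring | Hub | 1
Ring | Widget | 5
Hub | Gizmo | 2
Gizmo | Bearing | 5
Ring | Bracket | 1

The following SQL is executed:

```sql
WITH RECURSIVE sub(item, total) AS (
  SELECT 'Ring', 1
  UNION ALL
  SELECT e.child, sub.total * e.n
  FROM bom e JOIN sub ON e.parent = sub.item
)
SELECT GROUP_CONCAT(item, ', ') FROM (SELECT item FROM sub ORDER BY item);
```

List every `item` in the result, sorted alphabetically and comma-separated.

Base: (Ring, total=1).
Iteration 1: components of {Ring} -> Bracket = 1*1 = 1, Hub = 1*1 = 1, Widget = 1*5 = 5.
Iteration 2: components of {Bracket,Hub,Widget} -> Gizmo = 1*2 = 2.
Iteration 3: components of {Gizmo} -> Bearing = 2*5 = 10.
Iteration 4: no further components; recursion stops.

Bearing, Bracket, Gizmo, Hub, Ring, Widget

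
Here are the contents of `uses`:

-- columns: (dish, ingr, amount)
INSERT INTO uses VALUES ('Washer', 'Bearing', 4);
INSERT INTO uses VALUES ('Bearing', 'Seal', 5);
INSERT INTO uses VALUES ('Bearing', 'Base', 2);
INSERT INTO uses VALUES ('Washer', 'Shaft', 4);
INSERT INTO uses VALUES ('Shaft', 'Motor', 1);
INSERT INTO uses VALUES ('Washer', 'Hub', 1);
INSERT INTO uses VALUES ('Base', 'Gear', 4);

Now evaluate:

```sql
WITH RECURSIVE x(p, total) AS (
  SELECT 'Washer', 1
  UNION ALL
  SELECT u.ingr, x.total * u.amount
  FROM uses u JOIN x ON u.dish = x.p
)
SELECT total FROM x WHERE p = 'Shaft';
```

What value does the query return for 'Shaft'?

Base: (Washer, total=1).
Iteration 1: components of {Washer} -> Bearing = 1*4 = 4, Hub = 1*1 = 1, Shaft = 1*4 = 4.
Iteration 2: components of {Bearing,Hub,Shaft} -> Base = 4*2 = 8, Motor = 4*1 = 4, Seal = 4*5 = 20.
Iteration 3: components of {Base,Motor,Seal} -> Gear = 8*4 = 32.
Iteration 4: no further components; recursion stops.

4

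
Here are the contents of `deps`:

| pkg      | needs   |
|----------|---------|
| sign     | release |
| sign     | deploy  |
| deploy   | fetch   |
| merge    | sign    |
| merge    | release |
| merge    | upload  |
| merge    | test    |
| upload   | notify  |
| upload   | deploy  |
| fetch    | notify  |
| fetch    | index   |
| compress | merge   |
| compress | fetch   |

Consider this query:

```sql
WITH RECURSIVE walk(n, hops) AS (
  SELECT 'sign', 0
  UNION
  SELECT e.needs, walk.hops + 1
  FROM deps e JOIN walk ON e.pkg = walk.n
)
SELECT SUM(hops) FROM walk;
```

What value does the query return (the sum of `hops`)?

Base: (sign, hops=0).
Iteration 1: edges from {sign} -> (deploy, hops=1), (release, hops=1).
Iteration 2: edges from {deploy,release} -> (fetch, hops=2).
Iteration 3: edges from {fetch} -> (index, hops=3), (notify, hops=3).
Iteration 4: no outgoing edges from {index,notify}; recursion stops.
SUM(hops) = 0 + 1 + 1 + 2 + 3 + 3 = 10.

10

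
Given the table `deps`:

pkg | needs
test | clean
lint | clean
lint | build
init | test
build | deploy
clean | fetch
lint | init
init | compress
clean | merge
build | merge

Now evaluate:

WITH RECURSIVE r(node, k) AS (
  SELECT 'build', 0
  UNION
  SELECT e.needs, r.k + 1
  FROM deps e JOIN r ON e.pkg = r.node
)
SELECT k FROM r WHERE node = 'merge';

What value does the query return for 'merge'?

Base: (build, k=0).
Iteration 1: edges from {build} -> (deploy, k=1), (merge, k=1).
Iteration 2: no outgoing edges from {deploy,merge}; recursion stops.

1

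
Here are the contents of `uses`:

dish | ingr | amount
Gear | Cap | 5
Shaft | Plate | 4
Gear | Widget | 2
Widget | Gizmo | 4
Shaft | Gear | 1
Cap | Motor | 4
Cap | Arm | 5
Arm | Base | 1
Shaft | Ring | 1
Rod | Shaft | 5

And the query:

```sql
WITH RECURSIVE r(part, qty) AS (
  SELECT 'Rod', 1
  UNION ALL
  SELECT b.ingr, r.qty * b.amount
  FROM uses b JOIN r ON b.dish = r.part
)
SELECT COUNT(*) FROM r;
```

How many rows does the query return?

11

Base: (Rod, qty=1).
Iteration 1: components of {Rod} -> Shaft = 1*5 = 5.
Iteration 2: components of {Shaft} -> Gear = 5*1 = 5, Plate = 5*4 = 20, Ring = 5*1 = 5.
Iteration 3: components of {Gear,Plate,Ring} -> Cap = 5*5 = 25, Widget = 5*2 = 10.
Iteration 4: components of {Cap,Widget} -> Arm = 25*5 = 125, Gizmo = 10*4 = 40, Motor = 25*4 = 100.
Iteration 5: components of {Arm,Gizmo,Motor} -> Base = 125*1 = 125.
Iteration 6: no further components; recursion stops.
Total rows emitted: 11.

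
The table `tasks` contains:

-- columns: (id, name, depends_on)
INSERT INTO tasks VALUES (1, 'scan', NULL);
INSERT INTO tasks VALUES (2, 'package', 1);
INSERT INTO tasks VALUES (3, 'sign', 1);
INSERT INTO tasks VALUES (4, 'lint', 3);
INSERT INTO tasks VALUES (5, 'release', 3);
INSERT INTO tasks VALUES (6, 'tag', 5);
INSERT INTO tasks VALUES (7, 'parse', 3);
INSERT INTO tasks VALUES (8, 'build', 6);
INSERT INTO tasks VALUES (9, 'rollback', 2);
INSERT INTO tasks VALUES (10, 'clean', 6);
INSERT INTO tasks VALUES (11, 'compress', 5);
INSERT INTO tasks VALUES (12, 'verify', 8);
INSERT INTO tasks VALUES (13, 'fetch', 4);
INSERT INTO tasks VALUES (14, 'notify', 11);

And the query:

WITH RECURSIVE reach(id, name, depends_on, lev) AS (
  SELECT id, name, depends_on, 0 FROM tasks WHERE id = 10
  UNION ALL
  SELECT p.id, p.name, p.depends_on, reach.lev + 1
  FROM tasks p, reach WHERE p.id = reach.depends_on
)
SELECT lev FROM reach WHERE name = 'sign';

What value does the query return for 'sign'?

3

Base: id=10 (clean), depends_on=6, lev 0.
Iteration 1: join on id=6 -> tag (id 6, depends_on=5, lev 1).
Iteration 2: join on id=5 -> release (id 5, depends_on=3, lev 2).
Iteration 3: join on id=3 -> sign (id 3, depends_on=1, lev 3).
Iteration 4: join on id=1 -> scan (id 1, depends_on=NULL, lev 4).
Iteration 5: depends_on is NULL; no match; recursion stops.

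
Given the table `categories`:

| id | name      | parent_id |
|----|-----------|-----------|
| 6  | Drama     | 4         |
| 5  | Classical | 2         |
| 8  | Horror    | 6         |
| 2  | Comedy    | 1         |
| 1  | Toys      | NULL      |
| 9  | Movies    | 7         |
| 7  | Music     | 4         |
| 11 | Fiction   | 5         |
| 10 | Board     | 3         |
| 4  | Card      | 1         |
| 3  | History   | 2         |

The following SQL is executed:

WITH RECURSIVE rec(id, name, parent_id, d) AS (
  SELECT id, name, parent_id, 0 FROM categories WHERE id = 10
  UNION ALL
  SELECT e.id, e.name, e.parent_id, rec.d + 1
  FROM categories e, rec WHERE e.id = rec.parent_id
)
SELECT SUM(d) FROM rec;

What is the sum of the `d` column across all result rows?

6

Base: id=10 (Board), parent_id=3, d 0.
Iteration 1: join on id=3 -> History (id 3, parent_id=2, d 1).
Iteration 2: join on id=2 -> Comedy (id 2, parent_id=1, d 2).
Iteration 3: join on id=1 -> Toys (id 1, parent_id=NULL, d 3).
Iteration 4: parent_id is NULL; no match; recursion stops.
SUM(d) = 0 + 1 + 2 + 3 = 6.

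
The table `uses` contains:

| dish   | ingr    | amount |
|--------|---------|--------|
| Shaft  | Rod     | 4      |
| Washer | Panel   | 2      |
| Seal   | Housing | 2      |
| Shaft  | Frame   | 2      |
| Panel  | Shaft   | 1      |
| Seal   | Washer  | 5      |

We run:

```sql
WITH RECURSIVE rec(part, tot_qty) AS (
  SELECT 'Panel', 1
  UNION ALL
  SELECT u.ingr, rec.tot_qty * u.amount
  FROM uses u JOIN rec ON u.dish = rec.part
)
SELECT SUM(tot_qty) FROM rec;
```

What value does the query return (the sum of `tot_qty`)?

Base: (Panel, tot_qty=1).
Iteration 1: components of {Panel} -> Shaft = 1*1 = 1.
Iteration 2: components of {Shaft} -> Frame = 1*2 = 2, Rod = 1*4 = 4.
Iteration 3: no further components; recursion stops.
SUM(tot_qty) = 1 + 1 + 4 + 2 = 8.

8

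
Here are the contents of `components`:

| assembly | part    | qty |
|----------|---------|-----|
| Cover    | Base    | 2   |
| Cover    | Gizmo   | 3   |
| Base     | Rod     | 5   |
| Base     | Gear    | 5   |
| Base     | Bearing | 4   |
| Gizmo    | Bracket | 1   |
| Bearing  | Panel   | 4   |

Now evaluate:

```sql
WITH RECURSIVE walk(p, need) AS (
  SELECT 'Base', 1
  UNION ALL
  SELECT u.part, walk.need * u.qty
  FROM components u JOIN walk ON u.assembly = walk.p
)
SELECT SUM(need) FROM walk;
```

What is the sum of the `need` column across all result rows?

Base: (Base, need=1).
Iteration 1: components of {Base} -> Bearing = 1*4 = 4, Gear = 1*5 = 5, Rod = 1*5 = 5.
Iteration 2: components of {Bearing,Gear,Rod} -> Panel = 4*4 = 16.
Iteration 3: no further components; recursion stops.
SUM(need) = 1 + 5 + 5 + 4 + 16 = 31.

31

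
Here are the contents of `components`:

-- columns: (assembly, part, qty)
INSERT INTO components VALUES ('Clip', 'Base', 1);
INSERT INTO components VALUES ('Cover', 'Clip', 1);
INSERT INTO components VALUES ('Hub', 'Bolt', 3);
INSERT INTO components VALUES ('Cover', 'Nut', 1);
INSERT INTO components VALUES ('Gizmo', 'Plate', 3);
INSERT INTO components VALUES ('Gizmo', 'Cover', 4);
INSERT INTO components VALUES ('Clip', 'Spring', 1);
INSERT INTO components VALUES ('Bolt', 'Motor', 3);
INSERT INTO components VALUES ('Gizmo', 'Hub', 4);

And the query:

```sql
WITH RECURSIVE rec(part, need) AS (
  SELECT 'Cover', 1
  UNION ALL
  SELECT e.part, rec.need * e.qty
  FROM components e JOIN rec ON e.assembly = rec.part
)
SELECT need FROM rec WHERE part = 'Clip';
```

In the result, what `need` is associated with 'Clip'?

Base: (Cover, need=1).
Iteration 1: components of {Cover} -> Clip = 1*1 = 1, Nut = 1*1 = 1.
Iteration 2: components of {Clip,Nut} -> Base = 1*1 = 1, Spring = 1*1 = 1.
Iteration 3: no further components; recursion stops.

1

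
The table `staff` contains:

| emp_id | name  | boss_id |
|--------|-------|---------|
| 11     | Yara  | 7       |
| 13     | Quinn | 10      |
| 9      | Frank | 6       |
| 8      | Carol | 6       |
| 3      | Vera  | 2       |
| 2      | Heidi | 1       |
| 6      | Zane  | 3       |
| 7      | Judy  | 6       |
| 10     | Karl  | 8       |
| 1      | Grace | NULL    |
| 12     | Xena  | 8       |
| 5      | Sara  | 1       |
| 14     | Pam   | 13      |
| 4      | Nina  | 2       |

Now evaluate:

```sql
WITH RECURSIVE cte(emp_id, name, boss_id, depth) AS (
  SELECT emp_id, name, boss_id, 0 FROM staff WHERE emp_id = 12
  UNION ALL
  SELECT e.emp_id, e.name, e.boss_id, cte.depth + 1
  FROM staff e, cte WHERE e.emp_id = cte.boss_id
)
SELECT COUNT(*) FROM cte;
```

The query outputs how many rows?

6

Base: emp_id=12 (Xena), boss_id=8, depth 0.
Iteration 1: join on emp_id=8 -> Carol (id 8, boss_id=6, depth 1).
Iteration 2: join on emp_id=6 -> Zane (id 6, boss_id=3, depth 2).
Iteration 3: join on emp_id=3 -> Vera (id 3, boss_id=2, depth 3).
Iteration 4: join on emp_id=2 -> Heidi (id 2, boss_id=1, depth 4).
Iteration 5: join on emp_id=1 -> Grace (id 1, boss_id=NULL, depth 5).
Iteration 6: boss_id is NULL; no match; recursion stops.
Total rows emitted: 6.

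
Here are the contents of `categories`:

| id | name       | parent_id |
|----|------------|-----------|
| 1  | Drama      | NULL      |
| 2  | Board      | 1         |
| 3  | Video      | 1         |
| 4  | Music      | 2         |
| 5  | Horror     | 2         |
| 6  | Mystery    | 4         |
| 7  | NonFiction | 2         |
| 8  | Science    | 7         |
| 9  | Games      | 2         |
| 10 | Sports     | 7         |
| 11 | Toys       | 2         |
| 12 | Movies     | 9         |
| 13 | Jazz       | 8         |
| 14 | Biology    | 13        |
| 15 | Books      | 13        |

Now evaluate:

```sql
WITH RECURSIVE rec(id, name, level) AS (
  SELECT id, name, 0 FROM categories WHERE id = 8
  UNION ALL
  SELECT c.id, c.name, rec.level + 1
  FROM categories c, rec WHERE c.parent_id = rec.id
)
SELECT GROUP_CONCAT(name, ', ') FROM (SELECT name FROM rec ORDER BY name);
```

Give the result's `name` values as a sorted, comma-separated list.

Base: id=8 (Science) at level 0.
Iteration 1: rows with parent_id in {8} -> Jazz (id 13, level 1).
Iteration 2: rows with parent_id in {13} -> Biology (id 14, level 2), Books (id 15, level 2).
Iteration 3: no rows with parent_id in {14,15}; recursion stops.

Biology, Books, Jazz, Science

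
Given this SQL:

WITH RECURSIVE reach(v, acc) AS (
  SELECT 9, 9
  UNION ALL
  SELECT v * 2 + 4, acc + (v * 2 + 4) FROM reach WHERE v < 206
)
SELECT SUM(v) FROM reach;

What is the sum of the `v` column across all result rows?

Base: v=9, acc=9.
Iteration 1: 9 < 206 holds -> v = 9 * 2 + 4 = 22, acc = 9 + 22 = 31.
Iteration 2: 22 < 206 holds -> v = 22 * 2 + 4 = 48, acc = 31 + 48 = 79.
Iteration 3: 48 < 206 holds -> v = 48 * 2 + 4 = 100, acc = 79 + 100 = 179.
Iteration 4: 100 < 206 holds -> v = 100 * 2 + 4 = 204, acc = 179 + 204 = 383.
Iteration 5: 204 < 206 holds -> v = 204 * 2 + 4 = 412, acc = 383 + 412 = 795.
Iteration 6: 412 < 206 fails; recursion stops.
SUM(v) = 9 + 22 + 48 + 100 + 204 + 412 = 795.

795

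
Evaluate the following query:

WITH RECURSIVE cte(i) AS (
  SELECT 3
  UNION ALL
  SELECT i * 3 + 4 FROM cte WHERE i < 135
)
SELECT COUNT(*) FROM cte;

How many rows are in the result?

5

Base: i=3.
Iteration 1: 3 < 135 holds -> i = 3 * 3 + 4 = 13.
Iteration 2: 13 < 135 holds -> i = 13 * 3 + 4 = 43.
Iteration 3: 43 < 135 holds -> i = 43 * 3 + 4 = 133.
Iteration 4: 133 < 135 holds -> i = 133 * 3 + 4 = 403.
Iteration 5: 403 < 135 fails; recursion stops.
Total rows emitted: 5.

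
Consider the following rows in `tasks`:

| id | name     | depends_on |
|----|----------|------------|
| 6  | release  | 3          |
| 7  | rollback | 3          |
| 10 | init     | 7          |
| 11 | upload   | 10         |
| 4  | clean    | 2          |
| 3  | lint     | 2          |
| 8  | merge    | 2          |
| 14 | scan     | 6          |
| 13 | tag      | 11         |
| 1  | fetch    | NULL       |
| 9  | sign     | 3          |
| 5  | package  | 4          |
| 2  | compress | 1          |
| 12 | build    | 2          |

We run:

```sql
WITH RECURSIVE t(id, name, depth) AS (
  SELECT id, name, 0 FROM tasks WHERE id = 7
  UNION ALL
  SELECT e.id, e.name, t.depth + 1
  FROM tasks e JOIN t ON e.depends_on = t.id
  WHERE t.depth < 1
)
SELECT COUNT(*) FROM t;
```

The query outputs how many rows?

Base: id=7 (rollback) at depth 0.
Iteration 1: rows with depends_on in {7} -> init (id 10, depth 1).
Iteration 2: depth < 1 fails for all current rows; recursion stops.
Total rows emitted: 2.

2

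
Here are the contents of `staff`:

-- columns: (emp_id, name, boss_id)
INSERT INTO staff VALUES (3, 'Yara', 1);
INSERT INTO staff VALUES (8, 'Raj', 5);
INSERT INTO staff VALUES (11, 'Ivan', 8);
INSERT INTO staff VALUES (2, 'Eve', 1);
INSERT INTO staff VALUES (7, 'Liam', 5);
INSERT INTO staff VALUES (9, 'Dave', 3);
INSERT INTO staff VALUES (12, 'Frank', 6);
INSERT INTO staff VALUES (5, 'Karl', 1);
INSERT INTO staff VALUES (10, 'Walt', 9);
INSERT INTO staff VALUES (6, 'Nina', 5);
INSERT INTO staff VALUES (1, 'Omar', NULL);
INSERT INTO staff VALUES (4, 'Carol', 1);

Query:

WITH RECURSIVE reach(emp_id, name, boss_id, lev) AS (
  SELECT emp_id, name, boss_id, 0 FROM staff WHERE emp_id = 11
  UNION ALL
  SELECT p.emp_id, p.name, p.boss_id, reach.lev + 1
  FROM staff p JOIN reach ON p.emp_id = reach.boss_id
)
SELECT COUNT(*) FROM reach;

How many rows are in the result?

Base: emp_id=11 (Ivan), boss_id=8, lev 0.
Iteration 1: join on emp_id=8 -> Raj (id 8, boss_id=5, lev 1).
Iteration 2: join on emp_id=5 -> Karl (id 5, boss_id=1, lev 2).
Iteration 3: join on emp_id=1 -> Omar (id 1, boss_id=NULL, lev 3).
Iteration 4: boss_id is NULL; no match; recursion stops.
Total rows emitted: 4.

4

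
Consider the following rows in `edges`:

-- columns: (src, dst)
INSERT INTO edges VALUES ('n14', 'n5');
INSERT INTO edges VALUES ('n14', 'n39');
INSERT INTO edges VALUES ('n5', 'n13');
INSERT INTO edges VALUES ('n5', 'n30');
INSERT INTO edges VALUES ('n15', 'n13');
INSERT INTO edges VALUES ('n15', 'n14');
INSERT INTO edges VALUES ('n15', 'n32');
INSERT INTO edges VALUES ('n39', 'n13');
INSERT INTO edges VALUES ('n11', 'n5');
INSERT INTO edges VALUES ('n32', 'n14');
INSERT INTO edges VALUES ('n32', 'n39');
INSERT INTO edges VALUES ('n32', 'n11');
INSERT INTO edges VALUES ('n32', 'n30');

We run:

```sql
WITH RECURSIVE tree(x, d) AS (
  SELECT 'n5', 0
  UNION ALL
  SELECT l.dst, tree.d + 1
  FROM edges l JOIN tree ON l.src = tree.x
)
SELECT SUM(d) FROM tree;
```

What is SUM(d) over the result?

Base: (n5, d=0).
Iteration 1: edges from {n5} -> (n13, d=1), (n30, d=1).
Iteration 2: no outgoing edges from {n13,n30}; recursion stops.
SUM(d) = 0 + 1 + 1 = 2.

2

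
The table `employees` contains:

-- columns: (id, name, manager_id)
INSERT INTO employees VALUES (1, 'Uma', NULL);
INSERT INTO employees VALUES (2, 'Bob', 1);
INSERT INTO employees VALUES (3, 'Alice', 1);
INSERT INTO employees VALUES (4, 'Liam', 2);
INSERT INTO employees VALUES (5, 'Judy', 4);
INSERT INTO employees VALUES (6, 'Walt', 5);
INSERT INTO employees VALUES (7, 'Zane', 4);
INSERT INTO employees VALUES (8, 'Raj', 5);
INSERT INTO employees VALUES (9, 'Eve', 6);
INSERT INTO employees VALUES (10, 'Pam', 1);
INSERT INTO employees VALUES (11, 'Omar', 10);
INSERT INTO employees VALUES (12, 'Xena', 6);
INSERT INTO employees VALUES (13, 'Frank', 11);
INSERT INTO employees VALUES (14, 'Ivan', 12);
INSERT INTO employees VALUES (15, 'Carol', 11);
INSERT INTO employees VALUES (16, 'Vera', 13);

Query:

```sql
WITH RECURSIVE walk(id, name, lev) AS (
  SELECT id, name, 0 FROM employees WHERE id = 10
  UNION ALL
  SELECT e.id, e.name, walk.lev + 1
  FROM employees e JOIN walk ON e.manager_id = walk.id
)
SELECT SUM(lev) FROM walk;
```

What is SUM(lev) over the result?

Base: id=10 (Pam) at lev 0.
Iteration 1: rows with manager_id in {10} -> Omar (id 11, lev 1).
Iteration 2: rows with manager_id in {11} -> Frank (id 13, lev 2), Carol (id 15, lev 2).
Iteration 3: rows with manager_id in {13,15} -> Vera (id 16, lev 3).
Iteration 4: no rows with manager_id in {16}; recursion stops.
SUM(lev) = 0 + 1 + 2 + 2 + 3 = 8.

8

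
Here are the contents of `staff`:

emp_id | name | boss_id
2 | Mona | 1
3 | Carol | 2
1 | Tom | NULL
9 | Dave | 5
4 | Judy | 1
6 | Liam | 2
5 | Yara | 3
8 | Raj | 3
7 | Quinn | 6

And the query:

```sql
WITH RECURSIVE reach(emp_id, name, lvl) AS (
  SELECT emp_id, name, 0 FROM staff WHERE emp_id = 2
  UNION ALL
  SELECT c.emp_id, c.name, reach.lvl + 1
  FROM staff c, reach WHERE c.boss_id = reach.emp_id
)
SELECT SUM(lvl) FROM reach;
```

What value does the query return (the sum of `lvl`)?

Base: emp_id=2 (Mona) at lvl 0.
Iteration 1: rows with boss_id in {2} -> Carol (id 3, lvl 1), Liam (id 6, lvl 1).
Iteration 2: rows with boss_id in {3,6} -> Yara (id 5, lvl 2), Quinn (id 7, lvl 2), Raj (id 8, lvl 2).
Iteration 3: rows with boss_id in {5,7,8} -> Dave (id 9, lvl 3).
Iteration 4: no rows with boss_id in {9}; recursion stops.
SUM(lvl) = 0 + 1 + 1 + 2 + 2 + 2 + 3 = 11.

11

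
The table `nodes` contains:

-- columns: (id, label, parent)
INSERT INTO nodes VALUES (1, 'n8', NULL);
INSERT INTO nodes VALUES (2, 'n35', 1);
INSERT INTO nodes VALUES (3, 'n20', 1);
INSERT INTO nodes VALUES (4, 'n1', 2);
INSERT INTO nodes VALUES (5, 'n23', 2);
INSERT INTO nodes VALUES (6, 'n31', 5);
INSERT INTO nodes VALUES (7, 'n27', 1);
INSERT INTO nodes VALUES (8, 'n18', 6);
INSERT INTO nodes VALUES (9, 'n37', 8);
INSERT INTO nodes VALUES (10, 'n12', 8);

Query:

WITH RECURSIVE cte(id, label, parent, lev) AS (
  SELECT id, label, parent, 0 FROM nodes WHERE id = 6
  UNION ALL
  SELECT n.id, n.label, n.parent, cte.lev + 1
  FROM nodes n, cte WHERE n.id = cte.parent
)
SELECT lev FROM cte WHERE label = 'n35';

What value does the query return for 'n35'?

2

Base: id=6 (n31), parent=5, lev 0.
Iteration 1: join on id=5 -> n23 (id 5, parent=2, lev 1).
Iteration 2: join on id=2 -> n35 (id 2, parent=1, lev 2).
Iteration 3: join on id=1 -> n8 (id 1, parent=NULL, lev 3).
Iteration 4: parent is NULL; no match; recursion stops.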